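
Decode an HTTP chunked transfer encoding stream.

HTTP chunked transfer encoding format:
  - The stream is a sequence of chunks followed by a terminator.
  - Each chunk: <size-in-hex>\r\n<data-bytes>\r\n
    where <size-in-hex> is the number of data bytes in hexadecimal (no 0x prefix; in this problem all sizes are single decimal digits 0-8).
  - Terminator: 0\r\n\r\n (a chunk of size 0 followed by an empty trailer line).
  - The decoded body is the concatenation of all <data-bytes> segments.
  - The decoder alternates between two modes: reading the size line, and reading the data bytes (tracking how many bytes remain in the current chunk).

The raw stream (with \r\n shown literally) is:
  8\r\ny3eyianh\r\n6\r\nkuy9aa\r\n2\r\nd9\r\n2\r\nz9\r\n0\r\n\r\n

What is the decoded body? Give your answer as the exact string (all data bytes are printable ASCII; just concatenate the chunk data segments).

Answer: y3eyianhkuy9aad9z9

Derivation:
Chunk 1: stream[0..1]='8' size=0x8=8, data at stream[3..11]='y3eyianh' -> body[0..8], body so far='y3eyianh'
Chunk 2: stream[13..14]='6' size=0x6=6, data at stream[16..22]='kuy9aa' -> body[8..14], body so far='y3eyianhkuy9aa'
Chunk 3: stream[24..25]='2' size=0x2=2, data at stream[27..29]='d9' -> body[14..16], body so far='y3eyianhkuy9aad9'
Chunk 4: stream[31..32]='2' size=0x2=2, data at stream[34..36]='z9' -> body[16..18], body so far='y3eyianhkuy9aad9z9'
Chunk 5: stream[38..39]='0' size=0 (terminator). Final body='y3eyianhkuy9aad9z9' (18 bytes)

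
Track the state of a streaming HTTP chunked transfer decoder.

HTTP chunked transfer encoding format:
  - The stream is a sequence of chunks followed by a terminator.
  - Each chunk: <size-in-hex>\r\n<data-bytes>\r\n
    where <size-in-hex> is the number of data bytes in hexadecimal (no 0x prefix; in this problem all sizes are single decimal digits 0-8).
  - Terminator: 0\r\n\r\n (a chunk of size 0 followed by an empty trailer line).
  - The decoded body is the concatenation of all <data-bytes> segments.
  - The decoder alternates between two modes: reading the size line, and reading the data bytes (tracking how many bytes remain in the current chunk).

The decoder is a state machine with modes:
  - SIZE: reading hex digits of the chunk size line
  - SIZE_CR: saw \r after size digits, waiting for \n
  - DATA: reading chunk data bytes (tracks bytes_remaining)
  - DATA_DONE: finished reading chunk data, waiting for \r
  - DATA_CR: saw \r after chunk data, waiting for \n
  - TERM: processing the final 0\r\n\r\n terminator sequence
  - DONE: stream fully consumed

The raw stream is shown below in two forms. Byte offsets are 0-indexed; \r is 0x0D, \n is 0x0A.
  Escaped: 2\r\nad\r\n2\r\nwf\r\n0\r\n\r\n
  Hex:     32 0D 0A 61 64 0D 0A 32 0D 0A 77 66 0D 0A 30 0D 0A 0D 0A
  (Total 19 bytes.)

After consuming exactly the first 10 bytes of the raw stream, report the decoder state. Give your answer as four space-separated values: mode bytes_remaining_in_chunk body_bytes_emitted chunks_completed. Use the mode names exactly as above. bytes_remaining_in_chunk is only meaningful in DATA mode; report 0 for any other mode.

Answer: DATA 2 2 1

Derivation:
Byte 0 = '2': mode=SIZE remaining=0 emitted=0 chunks_done=0
Byte 1 = 0x0D: mode=SIZE_CR remaining=0 emitted=0 chunks_done=0
Byte 2 = 0x0A: mode=DATA remaining=2 emitted=0 chunks_done=0
Byte 3 = 'a': mode=DATA remaining=1 emitted=1 chunks_done=0
Byte 4 = 'd': mode=DATA_DONE remaining=0 emitted=2 chunks_done=0
Byte 5 = 0x0D: mode=DATA_CR remaining=0 emitted=2 chunks_done=0
Byte 6 = 0x0A: mode=SIZE remaining=0 emitted=2 chunks_done=1
Byte 7 = '2': mode=SIZE remaining=0 emitted=2 chunks_done=1
Byte 8 = 0x0D: mode=SIZE_CR remaining=0 emitted=2 chunks_done=1
Byte 9 = 0x0A: mode=DATA remaining=2 emitted=2 chunks_done=1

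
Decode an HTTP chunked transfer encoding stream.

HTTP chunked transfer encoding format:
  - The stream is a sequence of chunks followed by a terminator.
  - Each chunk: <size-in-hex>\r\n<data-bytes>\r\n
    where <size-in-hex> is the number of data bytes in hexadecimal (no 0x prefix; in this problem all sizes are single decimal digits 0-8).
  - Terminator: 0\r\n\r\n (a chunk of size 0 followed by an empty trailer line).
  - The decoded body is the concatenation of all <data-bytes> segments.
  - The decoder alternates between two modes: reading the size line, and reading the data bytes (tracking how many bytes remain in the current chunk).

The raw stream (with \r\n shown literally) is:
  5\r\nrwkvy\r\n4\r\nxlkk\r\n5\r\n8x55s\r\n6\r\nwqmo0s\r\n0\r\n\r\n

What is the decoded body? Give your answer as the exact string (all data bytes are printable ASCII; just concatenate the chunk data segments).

Answer: rwkvyxlkk8x55swqmo0s

Derivation:
Chunk 1: stream[0..1]='5' size=0x5=5, data at stream[3..8]='rwkvy' -> body[0..5], body so far='rwkvy'
Chunk 2: stream[10..11]='4' size=0x4=4, data at stream[13..17]='xlkk' -> body[5..9], body so far='rwkvyxlkk'
Chunk 3: stream[19..20]='5' size=0x5=5, data at stream[22..27]='8x55s' -> body[9..14], body so far='rwkvyxlkk8x55s'
Chunk 4: stream[29..30]='6' size=0x6=6, data at stream[32..38]='wqmo0s' -> body[14..20], body so far='rwkvyxlkk8x55swqmo0s'
Chunk 5: stream[40..41]='0' size=0 (terminator). Final body='rwkvyxlkk8x55swqmo0s' (20 bytes)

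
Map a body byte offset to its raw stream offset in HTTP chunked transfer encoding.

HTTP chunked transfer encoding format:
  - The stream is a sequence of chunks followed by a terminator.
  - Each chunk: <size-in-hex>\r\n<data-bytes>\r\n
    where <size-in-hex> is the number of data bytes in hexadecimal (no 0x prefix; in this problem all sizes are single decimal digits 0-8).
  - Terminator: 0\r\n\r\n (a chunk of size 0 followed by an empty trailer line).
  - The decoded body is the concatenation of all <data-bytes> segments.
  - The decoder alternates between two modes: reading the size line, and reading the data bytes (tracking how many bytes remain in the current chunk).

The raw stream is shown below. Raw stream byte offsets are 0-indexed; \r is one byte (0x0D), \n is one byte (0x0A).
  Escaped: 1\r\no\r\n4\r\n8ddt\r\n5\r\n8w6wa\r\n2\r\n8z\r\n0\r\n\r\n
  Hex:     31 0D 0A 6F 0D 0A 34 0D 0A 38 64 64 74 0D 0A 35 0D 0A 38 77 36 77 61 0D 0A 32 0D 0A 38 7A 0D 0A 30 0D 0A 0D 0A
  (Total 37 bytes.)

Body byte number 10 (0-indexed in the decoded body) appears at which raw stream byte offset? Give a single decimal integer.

Answer: 28

Derivation:
Chunk 1: stream[0..1]='1' size=0x1=1, data at stream[3..4]='o' -> body[0..1], body so far='o'
Chunk 2: stream[6..7]='4' size=0x4=4, data at stream[9..13]='8ddt' -> body[1..5], body so far='o8ddt'
Chunk 3: stream[15..16]='5' size=0x5=5, data at stream[18..23]='8w6wa' -> body[5..10], body so far='o8ddt8w6wa'
Chunk 4: stream[25..26]='2' size=0x2=2, data at stream[28..30]='8z' -> body[10..12], body so far='o8ddt8w6wa8z'
Chunk 5: stream[32..33]='0' size=0 (terminator). Final body='o8ddt8w6wa8z' (12 bytes)
Body byte 10 at stream offset 28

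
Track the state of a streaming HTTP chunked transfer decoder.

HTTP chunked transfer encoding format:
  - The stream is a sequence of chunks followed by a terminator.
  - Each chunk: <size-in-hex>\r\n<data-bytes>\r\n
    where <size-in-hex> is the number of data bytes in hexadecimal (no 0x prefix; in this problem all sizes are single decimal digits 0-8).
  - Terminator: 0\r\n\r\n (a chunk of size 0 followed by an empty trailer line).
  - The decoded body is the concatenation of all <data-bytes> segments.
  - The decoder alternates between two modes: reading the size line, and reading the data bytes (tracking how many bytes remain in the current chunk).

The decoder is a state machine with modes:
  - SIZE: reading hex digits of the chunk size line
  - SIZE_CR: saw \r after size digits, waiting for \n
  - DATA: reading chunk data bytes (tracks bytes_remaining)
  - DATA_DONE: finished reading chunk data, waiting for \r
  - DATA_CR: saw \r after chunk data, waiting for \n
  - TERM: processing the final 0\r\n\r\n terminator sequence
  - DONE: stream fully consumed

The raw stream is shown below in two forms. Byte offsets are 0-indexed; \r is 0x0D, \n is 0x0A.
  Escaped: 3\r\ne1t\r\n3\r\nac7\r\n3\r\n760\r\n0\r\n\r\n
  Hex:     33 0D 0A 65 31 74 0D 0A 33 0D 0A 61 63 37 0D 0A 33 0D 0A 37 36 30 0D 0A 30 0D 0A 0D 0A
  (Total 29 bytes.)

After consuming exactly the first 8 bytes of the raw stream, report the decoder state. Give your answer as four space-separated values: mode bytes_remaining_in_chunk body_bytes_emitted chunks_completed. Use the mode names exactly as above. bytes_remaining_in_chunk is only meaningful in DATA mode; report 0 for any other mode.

Answer: SIZE 0 3 1

Derivation:
Byte 0 = '3': mode=SIZE remaining=0 emitted=0 chunks_done=0
Byte 1 = 0x0D: mode=SIZE_CR remaining=0 emitted=0 chunks_done=0
Byte 2 = 0x0A: mode=DATA remaining=3 emitted=0 chunks_done=0
Byte 3 = 'e': mode=DATA remaining=2 emitted=1 chunks_done=0
Byte 4 = '1': mode=DATA remaining=1 emitted=2 chunks_done=0
Byte 5 = 't': mode=DATA_DONE remaining=0 emitted=3 chunks_done=0
Byte 6 = 0x0D: mode=DATA_CR remaining=0 emitted=3 chunks_done=0
Byte 7 = 0x0A: mode=SIZE remaining=0 emitted=3 chunks_done=1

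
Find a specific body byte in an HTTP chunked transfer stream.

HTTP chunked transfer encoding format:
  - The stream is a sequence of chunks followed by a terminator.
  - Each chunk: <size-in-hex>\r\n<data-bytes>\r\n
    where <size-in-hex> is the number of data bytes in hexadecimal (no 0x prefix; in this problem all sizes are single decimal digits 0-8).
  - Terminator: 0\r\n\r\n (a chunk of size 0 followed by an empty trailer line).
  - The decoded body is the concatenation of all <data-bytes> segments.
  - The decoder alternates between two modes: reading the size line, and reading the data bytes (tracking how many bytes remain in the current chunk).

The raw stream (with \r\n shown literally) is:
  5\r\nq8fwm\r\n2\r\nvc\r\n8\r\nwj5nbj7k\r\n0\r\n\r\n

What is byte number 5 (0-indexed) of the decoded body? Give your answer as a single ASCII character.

Chunk 1: stream[0..1]='5' size=0x5=5, data at stream[3..8]='q8fwm' -> body[0..5], body so far='q8fwm'
Chunk 2: stream[10..11]='2' size=0x2=2, data at stream[13..15]='vc' -> body[5..7], body so far='q8fwmvc'
Chunk 3: stream[17..18]='8' size=0x8=8, data at stream[20..28]='wj5nbj7k' -> body[7..15], body so far='q8fwmvcwj5nbj7k'
Chunk 4: stream[30..31]='0' size=0 (terminator). Final body='q8fwmvcwj5nbj7k' (15 bytes)
Body byte 5 = 'v'

Answer: v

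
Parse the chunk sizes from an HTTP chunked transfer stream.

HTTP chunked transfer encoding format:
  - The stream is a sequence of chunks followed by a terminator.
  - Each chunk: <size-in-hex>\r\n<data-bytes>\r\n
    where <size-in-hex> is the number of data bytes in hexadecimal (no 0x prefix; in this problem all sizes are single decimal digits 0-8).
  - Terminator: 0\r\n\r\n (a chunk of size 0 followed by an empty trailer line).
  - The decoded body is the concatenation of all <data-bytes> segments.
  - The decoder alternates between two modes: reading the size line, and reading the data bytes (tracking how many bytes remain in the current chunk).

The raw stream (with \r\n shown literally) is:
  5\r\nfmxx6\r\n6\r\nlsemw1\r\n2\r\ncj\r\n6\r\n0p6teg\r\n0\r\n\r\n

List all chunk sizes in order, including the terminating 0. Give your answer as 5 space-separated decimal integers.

Answer: 5 6 2 6 0

Derivation:
Chunk 1: stream[0..1]='5' size=0x5=5, data at stream[3..8]='fmxx6' -> body[0..5], body so far='fmxx6'
Chunk 2: stream[10..11]='6' size=0x6=6, data at stream[13..19]='lsemw1' -> body[5..11], body so far='fmxx6lsemw1'
Chunk 3: stream[21..22]='2' size=0x2=2, data at stream[24..26]='cj' -> body[11..13], body so far='fmxx6lsemw1cj'
Chunk 4: stream[28..29]='6' size=0x6=6, data at stream[31..37]='0p6teg' -> body[13..19], body so far='fmxx6lsemw1cj0p6teg'
Chunk 5: stream[39..40]='0' size=0 (terminator). Final body='fmxx6lsemw1cj0p6teg' (19 bytes)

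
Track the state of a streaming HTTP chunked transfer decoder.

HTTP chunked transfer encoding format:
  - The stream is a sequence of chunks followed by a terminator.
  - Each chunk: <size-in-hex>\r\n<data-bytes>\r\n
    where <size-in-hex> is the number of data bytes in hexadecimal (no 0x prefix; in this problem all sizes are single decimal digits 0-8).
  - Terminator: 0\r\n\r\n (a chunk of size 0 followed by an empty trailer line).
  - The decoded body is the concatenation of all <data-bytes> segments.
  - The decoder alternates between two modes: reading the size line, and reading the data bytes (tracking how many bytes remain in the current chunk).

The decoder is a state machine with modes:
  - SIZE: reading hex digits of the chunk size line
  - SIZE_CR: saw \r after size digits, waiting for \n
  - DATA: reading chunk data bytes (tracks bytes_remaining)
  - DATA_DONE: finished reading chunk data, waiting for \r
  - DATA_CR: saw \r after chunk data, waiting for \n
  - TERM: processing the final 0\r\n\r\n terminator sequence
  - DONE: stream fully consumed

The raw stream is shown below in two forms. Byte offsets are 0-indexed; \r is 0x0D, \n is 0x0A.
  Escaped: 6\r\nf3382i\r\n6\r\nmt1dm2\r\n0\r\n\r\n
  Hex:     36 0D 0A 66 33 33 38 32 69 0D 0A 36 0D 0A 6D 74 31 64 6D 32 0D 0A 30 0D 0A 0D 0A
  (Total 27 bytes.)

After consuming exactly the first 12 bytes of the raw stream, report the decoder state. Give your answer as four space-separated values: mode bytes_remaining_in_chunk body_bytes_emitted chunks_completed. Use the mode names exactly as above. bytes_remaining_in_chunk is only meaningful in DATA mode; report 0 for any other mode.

Answer: SIZE 0 6 1

Derivation:
Byte 0 = '6': mode=SIZE remaining=0 emitted=0 chunks_done=0
Byte 1 = 0x0D: mode=SIZE_CR remaining=0 emitted=0 chunks_done=0
Byte 2 = 0x0A: mode=DATA remaining=6 emitted=0 chunks_done=0
Byte 3 = 'f': mode=DATA remaining=5 emitted=1 chunks_done=0
Byte 4 = '3': mode=DATA remaining=4 emitted=2 chunks_done=0
Byte 5 = '3': mode=DATA remaining=3 emitted=3 chunks_done=0
Byte 6 = '8': mode=DATA remaining=2 emitted=4 chunks_done=0
Byte 7 = '2': mode=DATA remaining=1 emitted=5 chunks_done=0
Byte 8 = 'i': mode=DATA_DONE remaining=0 emitted=6 chunks_done=0
Byte 9 = 0x0D: mode=DATA_CR remaining=0 emitted=6 chunks_done=0
Byte 10 = 0x0A: mode=SIZE remaining=0 emitted=6 chunks_done=1
Byte 11 = '6': mode=SIZE remaining=0 emitted=6 chunks_done=1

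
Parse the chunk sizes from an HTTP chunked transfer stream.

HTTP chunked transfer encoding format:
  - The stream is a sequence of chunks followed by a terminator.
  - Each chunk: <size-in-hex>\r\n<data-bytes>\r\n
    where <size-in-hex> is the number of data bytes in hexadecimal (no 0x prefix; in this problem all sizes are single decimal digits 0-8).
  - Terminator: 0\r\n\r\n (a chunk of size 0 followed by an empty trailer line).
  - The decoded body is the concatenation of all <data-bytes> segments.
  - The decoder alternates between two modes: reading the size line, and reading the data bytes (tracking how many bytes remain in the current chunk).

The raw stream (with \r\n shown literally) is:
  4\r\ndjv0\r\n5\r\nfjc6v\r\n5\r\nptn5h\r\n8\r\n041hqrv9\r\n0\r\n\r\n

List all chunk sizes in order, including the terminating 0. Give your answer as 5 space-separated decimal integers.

Answer: 4 5 5 8 0

Derivation:
Chunk 1: stream[0..1]='4' size=0x4=4, data at stream[3..7]='djv0' -> body[0..4], body so far='djv0'
Chunk 2: stream[9..10]='5' size=0x5=5, data at stream[12..17]='fjc6v' -> body[4..9], body so far='djv0fjc6v'
Chunk 3: stream[19..20]='5' size=0x5=5, data at stream[22..27]='ptn5h' -> body[9..14], body so far='djv0fjc6vptn5h'
Chunk 4: stream[29..30]='8' size=0x8=8, data at stream[32..40]='041hqrv9' -> body[14..22], body so far='djv0fjc6vptn5h041hqrv9'
Chunk 5: stream[42..43]='0' size=0 (terminator). Final body='djv0fjc6vptn5h041hqrv9' (22 bytes)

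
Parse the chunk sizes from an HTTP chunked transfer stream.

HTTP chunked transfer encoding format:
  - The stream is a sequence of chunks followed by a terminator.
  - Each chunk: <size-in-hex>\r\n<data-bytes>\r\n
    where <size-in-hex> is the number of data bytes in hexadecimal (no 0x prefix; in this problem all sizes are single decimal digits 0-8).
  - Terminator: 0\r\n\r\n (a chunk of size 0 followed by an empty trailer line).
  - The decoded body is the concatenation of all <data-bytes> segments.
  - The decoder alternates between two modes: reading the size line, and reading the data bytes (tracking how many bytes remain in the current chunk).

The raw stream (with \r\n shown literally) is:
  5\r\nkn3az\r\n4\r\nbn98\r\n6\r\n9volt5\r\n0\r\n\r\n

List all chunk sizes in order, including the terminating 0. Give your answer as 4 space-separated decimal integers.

Chunk 1: stream[0..1]='5' size=0x5=5, data at stream[3..8]='kn3az' -> body[0..5], body so far='kn3az'
Chunk 2: stream[10..11]='4' size=0x4=4, data at stream[13..17]='bn98' -> body[5..9], body so far='kn3azbn98'
Chunk 3: stream[19..20]='6' size=0x6=6, data at stream[22..28]='9volt5' -> body[9..15], body so far='kn3azbn989volt5'
Chunk 4: stream[30..31]='0' size=0 (terminator). Final body='kn3azbn989volt5' (15 bytes)

Answer: 5 4 6 0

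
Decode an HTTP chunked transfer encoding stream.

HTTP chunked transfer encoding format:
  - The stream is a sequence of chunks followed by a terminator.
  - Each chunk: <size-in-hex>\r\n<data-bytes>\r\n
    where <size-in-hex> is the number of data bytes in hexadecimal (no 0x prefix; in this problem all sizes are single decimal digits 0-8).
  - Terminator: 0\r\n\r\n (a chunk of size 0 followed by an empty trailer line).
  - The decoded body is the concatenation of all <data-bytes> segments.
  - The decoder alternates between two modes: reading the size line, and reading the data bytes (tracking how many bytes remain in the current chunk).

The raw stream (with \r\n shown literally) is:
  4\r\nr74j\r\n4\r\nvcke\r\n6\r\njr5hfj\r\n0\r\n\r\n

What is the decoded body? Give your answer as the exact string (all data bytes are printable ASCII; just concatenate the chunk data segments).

Chunk 1: stream[0..1]='4' size=0x4=4, data at stream[3..7]='r74j' -> body[0..4], body so far='r74j'
Chunk 2: stream[9..10]='4' size=0x4=4, data at stream[12..16]='vcke' -> body[4..8], body so far='r74jvcke'
Chunk 3: stream[18..19]='6' size=0x6=6, data at stream[21..27]='jr5hfj' -> body[8..14], body so far='r74jvckejr5hfj'
Chunk 4: stream[29..30]='0' size=0 (terminator). Final body='r74jvckejr5hfj' (14 bytes)

Answer: r74jvckejr5hfj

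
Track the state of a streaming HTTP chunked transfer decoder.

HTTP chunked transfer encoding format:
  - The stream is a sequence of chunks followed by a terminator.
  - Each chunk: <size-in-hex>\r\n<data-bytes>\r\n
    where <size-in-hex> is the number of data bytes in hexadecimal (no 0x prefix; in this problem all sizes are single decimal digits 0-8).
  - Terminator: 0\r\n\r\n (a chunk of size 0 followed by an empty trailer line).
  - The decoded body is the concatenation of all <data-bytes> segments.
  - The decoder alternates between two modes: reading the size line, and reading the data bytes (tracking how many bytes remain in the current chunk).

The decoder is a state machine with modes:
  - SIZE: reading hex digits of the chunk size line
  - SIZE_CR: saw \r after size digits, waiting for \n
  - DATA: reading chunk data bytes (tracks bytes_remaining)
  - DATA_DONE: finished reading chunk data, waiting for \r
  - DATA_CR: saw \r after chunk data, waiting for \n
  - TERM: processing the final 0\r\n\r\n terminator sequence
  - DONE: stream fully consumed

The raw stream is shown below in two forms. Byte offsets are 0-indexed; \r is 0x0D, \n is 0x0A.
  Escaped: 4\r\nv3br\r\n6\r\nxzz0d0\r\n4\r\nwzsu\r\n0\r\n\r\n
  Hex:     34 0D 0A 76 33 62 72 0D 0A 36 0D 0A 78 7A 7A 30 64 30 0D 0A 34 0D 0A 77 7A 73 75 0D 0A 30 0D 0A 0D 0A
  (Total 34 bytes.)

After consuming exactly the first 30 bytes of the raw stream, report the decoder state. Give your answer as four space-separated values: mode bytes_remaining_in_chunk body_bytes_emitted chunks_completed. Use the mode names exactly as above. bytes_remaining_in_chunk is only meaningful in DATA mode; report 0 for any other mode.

Byte 0 = '4': mode=SIZE remaining=0 emitted=0 chunks_done=0
Byte 1 = 0x0D: mode=SIZE_CR remaining=0 emitted=0 chunks_done=0
Byte 2 = 0x0A: mode=DATA remaining=4 emitted=0 chunks_done=0
Byte 3 = 'v': mode=DATA remaining=3 emitted=1 chunks_done=0
Byte 4 = '3': mode=DATA remaining=2 emitted=2 chunks_done=0
Byte 5 = 'b': mode=DATA remaining=1 emitted=3 chunks_done=0
Byte 6 = 'r': mode=DATA_DONE remaining=0 emitted=4 chunks_done=0
Byte 7 = 0x0D: mode=DATA_CR remaining=0 emitted=4 chunks_done=0
Byte 8 = 0x0A: mode=SIZE remaining=0 emitted=4 chunks_done=1
Byte 9 = '6': mode=SIZE remaining=0 emitted=4 chunks_done=1
Byte 10 = 0x0D: mode=SIZE_CR remaining=0 emitted=4 chunks_done=1
Byte 11 = 0x0A: mode=DATA remaining=6 emitted=4 chunks_done=1
Byte 12 = 'x': mode=DATA remaining=5 emitted=5 chunks_done=1
Byte 13 = 'z': mode=DATA remaining=4 emitted=6 chunks_done=1
Byte 14 = 'z': mode=DATA remaining=3 emitted=7 chunks_done=1
Byte 15 = '0': mode=DATA remaining=2 emitted=8 chunks_done=1
Byte 16 = 'd': mode=DATA remaining=1 emitted=9 chunks_done=1
Byte 17 = '0': mode=DATA_DONE remaining=0 emitted=10 chunks_done=1
Byte 18 = 0x0D: mode=DATA_CR remaining=0 emitted=10 chunks_done=1
Byte 19 = 0x0A: mode=SIZE remaining=0 emitted=10 chunks_done=2
Byte 20 = '4': mode=SIZE remaining=0 emitted=10 chunks_done=2
Byte 21 = 0x0D: mode=SIZE_CR remaining=0 emitted=10 chunks_done=2
Byte 22 = 0x0A: mode=DATA remaining=4 emitted=10 chunks_done=2
Byte 23 = 'w': mode=DATA remaining=3 emitted=11 chunks_done=2
Byte 24 = 'z': mode=DATA remaining=2 emitted=12 chunks_done=2
Byte 25 = 's': mode=DATA remaining=1 emitted=13 chunks_done=2
Byte 26 = 'u': mode=DATA_DONE remaining=0 emitted=14 chunks_done=2
Byte 27 = 0x0D: mode=DATA_CR remaining=0 emitted=14 chunks_done=2
Byte 28 = 0x0A: mode=SIZE remaining=0 emitted=14 chunks_done=3
Byte 29 = '0': mode=SIZE remaining=0 emitted=14 chunks_done=3

Answer: SIZE 0 14 3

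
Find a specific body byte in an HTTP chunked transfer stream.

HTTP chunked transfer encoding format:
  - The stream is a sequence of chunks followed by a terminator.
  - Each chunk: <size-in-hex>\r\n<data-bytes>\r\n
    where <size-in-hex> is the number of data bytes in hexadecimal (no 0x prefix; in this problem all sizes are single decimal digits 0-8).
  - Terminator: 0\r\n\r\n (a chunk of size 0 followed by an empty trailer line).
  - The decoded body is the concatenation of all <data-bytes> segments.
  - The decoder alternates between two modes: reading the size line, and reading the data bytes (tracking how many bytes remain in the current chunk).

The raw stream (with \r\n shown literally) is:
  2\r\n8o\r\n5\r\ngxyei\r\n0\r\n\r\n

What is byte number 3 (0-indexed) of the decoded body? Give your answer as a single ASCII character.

Answer: x

Derivation:
Chunk 1: stream[0..1]='2' size=0x2=2, data at stream[3..5]='8o' -> body[0..2], body so far='8o'
Chunk 2: stream[7..8]='5' size=0x5=5, data at stream[10..15]='gxyei' -> body[2..7], body so far='8ogxyei'
Chunk 3: stream[17..18]='0' size=0 (terminator). Final body='8ogxyei' (7 bytes)
Body byte 3 = 'x'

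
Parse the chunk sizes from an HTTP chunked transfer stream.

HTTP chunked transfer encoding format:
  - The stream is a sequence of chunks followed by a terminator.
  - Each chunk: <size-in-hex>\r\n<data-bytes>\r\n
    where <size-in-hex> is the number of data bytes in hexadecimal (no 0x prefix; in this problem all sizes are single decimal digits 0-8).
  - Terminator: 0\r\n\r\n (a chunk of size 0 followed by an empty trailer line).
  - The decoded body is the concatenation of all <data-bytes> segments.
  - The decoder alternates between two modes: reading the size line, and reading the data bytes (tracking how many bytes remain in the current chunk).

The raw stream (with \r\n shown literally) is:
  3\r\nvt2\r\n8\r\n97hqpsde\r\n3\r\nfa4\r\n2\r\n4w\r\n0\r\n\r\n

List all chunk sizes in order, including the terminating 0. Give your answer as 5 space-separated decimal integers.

Answer: 3 8 3 2 0

Derivation:
Chunk 1: stream[0..1]='3' size=0x3=3, data at stream[3..6]='vt2' -> body[0..3], body so far='vt2'
Chunk 2: stream[8..9]='8' size=0x8=8, data at stream[11..19]='97hqpsde' -> body[3..11], body so far='vt297hqpsde'
Chunk 3: stream[21..22]='3' size=0x3=3, data at stream[24..27]='fa4' -> body[11..14], body so far='vt297hqpsdefa4'
Chunk 4: stream[29..30]='2' size=0x2=2, data at stream[32..34]='4w' -> body[14..16], body so far='vt297hqpsdefa44w'
Chunk 5: stream[36..37]='0' size=0 (terminator). Final body='vt297hqpsdefa44w' (16 bytes)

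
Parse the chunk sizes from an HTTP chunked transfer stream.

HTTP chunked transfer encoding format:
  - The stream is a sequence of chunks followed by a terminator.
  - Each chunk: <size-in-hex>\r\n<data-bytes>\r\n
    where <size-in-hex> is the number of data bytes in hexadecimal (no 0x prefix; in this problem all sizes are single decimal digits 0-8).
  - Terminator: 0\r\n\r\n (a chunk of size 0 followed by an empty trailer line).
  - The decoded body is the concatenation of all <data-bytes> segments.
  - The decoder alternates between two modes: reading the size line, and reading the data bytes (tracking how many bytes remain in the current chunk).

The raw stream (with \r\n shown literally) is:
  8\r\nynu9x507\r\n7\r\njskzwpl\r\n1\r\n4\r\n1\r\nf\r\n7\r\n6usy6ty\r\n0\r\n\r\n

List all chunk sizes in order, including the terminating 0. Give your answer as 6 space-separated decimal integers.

Answer: 8 7 1 1 7 0

Derivation:
Chunk 1: stream[0..1]='8' size=0x8=8, data at stream[3..11]='ynu9x507' -> body[0..8], body so far='ynu9x507'
Chunk 2: stream[13..14]='7' size=0x7=7, data at stream[16..23]='jskzwpl' -> body[8..15], body so far='ynu9x507jskzwpl'
Chunk 3: stream[25..26]='1' size=0x1=1, data at stream[28..29]='4' -> body[15..16], body so far='ynu9x507jskzwpl4'
Chunk 4: stream[31..32]='1' size=0x1=1, data at stream[34..35]='f' -> body[16..17], body so far='ynu9x507jskzwpl4f'
Chunk 5: stream[37..38]='7' size=0x7=7, data at stream[40..47]='6usy6ty' -> body[17..24], body so far='ynu9x507jskzwpl4f6usy6ty'
Chunk 6: stream[49..50]='0' size=0 (terminator). Final body='ynu9x507jskzwpl4f6usy6ty' (24 bytes)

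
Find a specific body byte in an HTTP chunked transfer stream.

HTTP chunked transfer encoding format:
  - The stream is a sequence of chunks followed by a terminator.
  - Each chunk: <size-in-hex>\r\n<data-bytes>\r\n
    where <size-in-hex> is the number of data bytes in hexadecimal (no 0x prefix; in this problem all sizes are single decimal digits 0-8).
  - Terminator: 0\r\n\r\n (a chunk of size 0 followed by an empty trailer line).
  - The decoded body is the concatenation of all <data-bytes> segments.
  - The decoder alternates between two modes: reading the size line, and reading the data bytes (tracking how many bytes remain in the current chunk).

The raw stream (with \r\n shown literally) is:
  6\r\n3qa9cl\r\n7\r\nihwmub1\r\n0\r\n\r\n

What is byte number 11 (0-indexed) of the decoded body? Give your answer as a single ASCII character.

Chunk 1: stream[0..1]='6' size=0x6=6, data at stream[3..9]='3qa9cl' -> body[0..6], body so far='3qa9cl'
Chunk 2: stream[11..12]='7' size=0x7=7, data at stream[14..21]='ihwmub1' -> body[6..13], body so far='3qa9clihwmub1'
Chunk 3: stream[23..24]='0' size=0 (terminator). Final body='3qa9clihwmub1' (13 bytes)
Body byte 11 = 'b'

Answer: b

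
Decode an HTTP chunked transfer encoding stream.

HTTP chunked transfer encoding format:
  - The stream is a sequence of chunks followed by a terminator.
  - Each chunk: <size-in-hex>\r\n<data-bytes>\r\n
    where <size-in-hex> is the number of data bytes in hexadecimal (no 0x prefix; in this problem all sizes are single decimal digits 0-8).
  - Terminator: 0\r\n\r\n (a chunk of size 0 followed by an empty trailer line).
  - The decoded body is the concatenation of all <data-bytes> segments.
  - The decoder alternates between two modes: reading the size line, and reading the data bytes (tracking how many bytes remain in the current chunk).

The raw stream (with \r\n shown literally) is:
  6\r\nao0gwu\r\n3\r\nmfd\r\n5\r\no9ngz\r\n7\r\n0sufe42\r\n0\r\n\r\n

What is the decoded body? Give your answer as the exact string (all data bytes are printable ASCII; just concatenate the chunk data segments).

Chunk 1: stream[0..1]='6' size=0x6=6, data at stream[3..9]='ao0gwu' -> body[0..6], body so far='ao0gwu'
Chunk 2: stream[11..12]='3' size=0x3=3, data at stream[14..17]='mfd' -> body[6..9], body so far='ao0gwumfd'
Chunk 3: stream[19..20]='5' size=0x5=5, data at stream[22..27]='o9ngz' -> body[9..14], body so far='ao0gwumfdo9ngz'
Chunk 4: stream[29..30]='7' size=0x7=7, data at stream[32..39]='0sufe42' -> body[14..21], body so far='ao0gwumfdo9ngz0sufe42'
Chunk 5: stream[41..42]='0' size=0 (terminator). Final body='ao0gwumfdo9ngz0sufe42' (21 bytes)

Answer: ao0gwumfdo9ngz0sufe42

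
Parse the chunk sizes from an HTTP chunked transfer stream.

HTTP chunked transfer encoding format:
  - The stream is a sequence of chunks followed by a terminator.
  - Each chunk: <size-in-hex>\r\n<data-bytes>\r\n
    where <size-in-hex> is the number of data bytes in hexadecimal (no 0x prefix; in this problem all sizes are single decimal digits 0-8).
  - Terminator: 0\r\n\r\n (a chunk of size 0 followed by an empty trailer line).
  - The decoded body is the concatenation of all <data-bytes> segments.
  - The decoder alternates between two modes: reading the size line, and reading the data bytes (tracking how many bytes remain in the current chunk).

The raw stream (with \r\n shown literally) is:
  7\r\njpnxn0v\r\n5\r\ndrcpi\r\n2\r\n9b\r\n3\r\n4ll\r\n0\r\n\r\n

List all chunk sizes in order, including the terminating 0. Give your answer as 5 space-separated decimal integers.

Chunk 1: stream[0..1]='7' size=0x7=7, data at stream[3..10]='jpnxn0v' -> body[0..7], body so far='jpnxn0v'
Chunk 2: stream[12..13]='5' size=0x5=5, data at stream[15..20]='drcpi' -> body[7..12], body so far='jpnxn0vdrcpi'
Chunk 3: stream[22..23]='2' size=0x2=2, data at stream[25..27]='9b' -> body[12..14], body so far='jpnxn0vdrcpi9b'
Chunk 4: stream[29..30]='3' size=0x3=3, data at stream[32..35]='4ll' -> body[14..17], body so far='jpnxn0vdrcpi9b4ll'
Chunk 5: stream[37..38]='0' size=0 (terminator). Final body='jpnxn0vdrcpi9b4ll' (17 bytes)

Answer: 7 5 2 3 0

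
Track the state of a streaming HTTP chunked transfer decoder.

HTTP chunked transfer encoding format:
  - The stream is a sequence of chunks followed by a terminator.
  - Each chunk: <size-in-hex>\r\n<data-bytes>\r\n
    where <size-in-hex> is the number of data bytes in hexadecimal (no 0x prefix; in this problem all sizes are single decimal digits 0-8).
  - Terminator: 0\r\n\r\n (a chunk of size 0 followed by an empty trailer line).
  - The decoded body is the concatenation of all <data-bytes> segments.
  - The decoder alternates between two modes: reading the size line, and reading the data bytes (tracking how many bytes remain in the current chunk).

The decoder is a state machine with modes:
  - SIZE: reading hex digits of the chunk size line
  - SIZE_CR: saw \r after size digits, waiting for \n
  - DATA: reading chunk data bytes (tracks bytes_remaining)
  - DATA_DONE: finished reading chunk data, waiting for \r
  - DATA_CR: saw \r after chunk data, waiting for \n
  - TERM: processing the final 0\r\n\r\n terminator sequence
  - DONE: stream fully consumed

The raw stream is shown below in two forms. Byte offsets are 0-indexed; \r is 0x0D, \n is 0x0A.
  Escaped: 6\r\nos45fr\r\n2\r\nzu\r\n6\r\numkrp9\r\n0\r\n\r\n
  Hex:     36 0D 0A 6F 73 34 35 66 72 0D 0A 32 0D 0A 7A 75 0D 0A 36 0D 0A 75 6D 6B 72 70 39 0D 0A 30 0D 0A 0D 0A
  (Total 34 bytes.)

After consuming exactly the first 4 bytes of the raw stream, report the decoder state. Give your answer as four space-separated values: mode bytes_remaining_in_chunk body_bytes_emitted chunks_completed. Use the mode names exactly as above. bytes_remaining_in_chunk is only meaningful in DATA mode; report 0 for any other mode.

Answer: DATA 5 1 0

Derivation:
Byte 0 = '6': mode=SIZE remaining=0 emitted=0 chunks_done=0
Byte 1 = 0x0D: mode=SIZE_CR remaining=0 emitted=0 chunks_done=0
Byte 2 = 0x0A: mode=DATA remaining=6 emitted=0 chunks_done=0
Byte 3 = 'o': mode=DATA remaining=5 emitted=1 chunks_done=0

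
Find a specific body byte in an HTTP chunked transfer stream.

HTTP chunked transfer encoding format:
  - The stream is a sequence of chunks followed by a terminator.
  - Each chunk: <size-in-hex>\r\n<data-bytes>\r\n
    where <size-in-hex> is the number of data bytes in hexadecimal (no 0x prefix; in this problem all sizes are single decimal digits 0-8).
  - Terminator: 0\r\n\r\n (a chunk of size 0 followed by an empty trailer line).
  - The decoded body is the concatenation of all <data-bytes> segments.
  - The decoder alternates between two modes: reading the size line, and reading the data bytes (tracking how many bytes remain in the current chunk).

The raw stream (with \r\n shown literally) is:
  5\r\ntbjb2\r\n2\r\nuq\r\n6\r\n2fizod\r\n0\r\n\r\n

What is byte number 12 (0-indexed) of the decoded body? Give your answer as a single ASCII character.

Chunk 1: stream[0..1]='5' size=0x5=5, data at stream[3..8]='tbjb2' -> body[0..5], body so far='tbjb2'
Chunk 2: stream[10..11]='2' size=0x2=2, data at stream[13..15]='uq' -> body[5..7], body so far='tbjb2uq'
Chunk 3: stream[17..18]='6' size=0x6=6, data at stream[20..26]='2fizod' -> body[7..13], body so far='tbjb2uq2fizod'
Chunk 4: stream[28..29]='0' size=0 (terminator). Final body='tbjb2uq2fizod' (13 bytes)
Body byte 12 = 'd'

Answer: d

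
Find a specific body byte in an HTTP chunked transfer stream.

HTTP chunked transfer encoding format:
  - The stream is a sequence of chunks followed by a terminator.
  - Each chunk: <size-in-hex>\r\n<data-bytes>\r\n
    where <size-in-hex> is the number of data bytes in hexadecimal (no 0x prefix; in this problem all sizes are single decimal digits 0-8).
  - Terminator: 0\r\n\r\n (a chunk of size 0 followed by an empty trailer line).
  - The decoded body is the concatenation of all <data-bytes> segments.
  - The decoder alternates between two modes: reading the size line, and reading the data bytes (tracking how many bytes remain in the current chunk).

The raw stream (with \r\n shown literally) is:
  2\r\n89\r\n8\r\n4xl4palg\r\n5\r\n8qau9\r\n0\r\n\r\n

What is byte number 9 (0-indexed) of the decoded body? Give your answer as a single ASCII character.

Answer: g

Derivation:
Chunk 1: stream[0..1]='2' size=0x2=2, data at stream[3..5]='89' -> body[0..2], body so far='89'
Chunk 2: stream[7..8]='8' size=0x8=8, data at stream[10..18]='4xl4palg' -> body[2..10], body so far='894xl4palg'
Chunk 3: stream[20..21]='5' size=0x5=5, data at stream[23..28]='8qau9' -> body[10..15], body so far='894xl4palg8qau9'
Chunk 4: stream[30..31]='0' size=0 (terminator). Final body='894xl4palg8qau9' (15 bytes)
Body byte 9 = 'g'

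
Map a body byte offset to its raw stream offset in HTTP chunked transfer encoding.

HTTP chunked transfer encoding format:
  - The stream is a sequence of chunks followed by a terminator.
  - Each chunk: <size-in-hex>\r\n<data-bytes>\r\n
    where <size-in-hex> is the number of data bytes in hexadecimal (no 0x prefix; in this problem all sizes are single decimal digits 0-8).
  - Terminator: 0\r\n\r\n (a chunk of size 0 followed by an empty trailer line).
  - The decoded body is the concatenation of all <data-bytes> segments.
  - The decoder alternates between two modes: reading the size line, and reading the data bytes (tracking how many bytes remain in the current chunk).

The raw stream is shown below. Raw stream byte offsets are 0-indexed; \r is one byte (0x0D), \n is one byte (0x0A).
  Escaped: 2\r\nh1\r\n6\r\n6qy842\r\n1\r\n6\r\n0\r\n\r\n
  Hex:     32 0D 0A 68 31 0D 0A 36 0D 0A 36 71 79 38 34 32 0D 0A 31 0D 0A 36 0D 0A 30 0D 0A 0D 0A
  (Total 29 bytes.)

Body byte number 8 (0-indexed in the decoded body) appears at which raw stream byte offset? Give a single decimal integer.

Answer: 21

Derivation:
Chunk 1: stream[0..1]='2' size=0x2=2, data at stream[3..5]='h1' -> body[0..2], body so far='h1'
Chunk 2: stream[7..8]='6' size=0x6=6, data at stream[10..16]='6qy842' -> body[2..8], body so far='h16qy842'
Chunk 3: stream[18..19]='1' size=0x1=1, data at stream[21..22]='6' -> body[8..9], body so far='h16qy8426'
Chunk 4: stream[24..25]='0' size=0 (terminator). Final body='h16qy8426' (9 bytes)
Body byte 8 at stream offset 21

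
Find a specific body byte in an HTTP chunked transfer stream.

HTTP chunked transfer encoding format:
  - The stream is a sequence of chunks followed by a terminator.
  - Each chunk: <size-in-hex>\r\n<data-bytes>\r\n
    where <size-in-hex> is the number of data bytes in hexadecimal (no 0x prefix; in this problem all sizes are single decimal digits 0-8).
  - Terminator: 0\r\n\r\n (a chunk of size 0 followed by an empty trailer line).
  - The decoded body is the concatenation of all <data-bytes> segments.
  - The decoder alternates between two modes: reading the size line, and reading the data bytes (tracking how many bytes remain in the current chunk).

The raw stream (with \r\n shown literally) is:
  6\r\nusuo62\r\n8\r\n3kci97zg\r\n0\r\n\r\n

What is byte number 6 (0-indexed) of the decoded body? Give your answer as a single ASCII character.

Chunk 1: stream[0..1]='6' size=0x6=6, data at stream[3..9]='usuo62' -> body[0..6], body so far='usuo62'
Chunk 2: stream[11..12]='8' size=0x8=8, data at stream[14..22]='3kci97zg' -> body[6..14], body so far='usuo623kci97zg'
Chunk 3: stream[24..25]='0' size=0 (terminator). Final body='usuo623kci97zg' (14 bytes)
Body byte 6 = '3'

Answer: 3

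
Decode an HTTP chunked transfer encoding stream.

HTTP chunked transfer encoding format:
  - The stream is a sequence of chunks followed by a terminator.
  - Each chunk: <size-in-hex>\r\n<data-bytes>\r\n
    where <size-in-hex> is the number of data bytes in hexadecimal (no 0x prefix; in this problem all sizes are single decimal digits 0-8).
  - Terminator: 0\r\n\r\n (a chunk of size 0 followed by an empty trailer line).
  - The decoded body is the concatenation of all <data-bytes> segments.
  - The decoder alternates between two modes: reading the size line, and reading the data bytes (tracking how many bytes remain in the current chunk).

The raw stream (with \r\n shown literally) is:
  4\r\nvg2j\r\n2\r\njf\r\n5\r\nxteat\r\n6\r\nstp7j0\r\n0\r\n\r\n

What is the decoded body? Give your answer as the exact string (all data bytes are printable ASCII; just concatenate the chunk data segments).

Answer: vg2jjfxteatstp7j0

Derivation:
Chunk 1: stream[0..1]='4' size=0x4=4, data at stream[3..7]='vg2j' -> body[0..4], body so far='vg2j'
Chunk 2: stream[9..10]='2' size=0x2=2, data at stream[12..14]='jf' -> body[4..6], body so far='vg2jjf'
Chunk 3: stream[16..17]='5' size=0x5=5, data at stream[19..24]='xteat' -> body[6..11], body so far='vg2jjfxteat'
Chunk 4: stream[26..27]='6' size=0x6=6, data at stream[29..35]='stp7j0' -> body[11..17], body so far='vg2jjfxteatstp7j0'
Chunk 5: stream[37..38]='0' size=0 (terminator). Final body='vg2jjfxteatstp7j0' (17 bytes)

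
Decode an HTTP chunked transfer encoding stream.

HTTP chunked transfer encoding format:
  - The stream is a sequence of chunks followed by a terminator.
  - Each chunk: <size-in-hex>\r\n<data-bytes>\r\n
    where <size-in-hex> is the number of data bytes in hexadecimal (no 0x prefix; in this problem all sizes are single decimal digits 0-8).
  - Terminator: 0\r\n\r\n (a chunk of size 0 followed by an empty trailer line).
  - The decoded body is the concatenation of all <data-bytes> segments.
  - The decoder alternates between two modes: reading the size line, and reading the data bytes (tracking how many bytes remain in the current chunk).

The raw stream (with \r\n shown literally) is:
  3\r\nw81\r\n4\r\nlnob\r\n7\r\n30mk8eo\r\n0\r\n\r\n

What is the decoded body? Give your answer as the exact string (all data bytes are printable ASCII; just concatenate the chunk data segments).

Chunk 1: stream[0..1]='3' size=0x3=3, data at stream[3..6]='w81' -> body[0..3], body so far='w81'
Chunk 2: stream[8..9]='4' size=0x4=4, data at stream[11..15]='lnob' -> body[3..7], body so far='w81lnob'
Chunk 3: stream[17..18]='7' size=0x7=7, data at stream[20..27]='30mk8eo' -> body[7..14], body so far='w81lnob30mk8eo'
Chunk 4: stream[29..30]='0' size=0 (terminator). Final body='w81lnob30mk8eo' (14 bytes)

Answer: w81lnob30mk8eo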